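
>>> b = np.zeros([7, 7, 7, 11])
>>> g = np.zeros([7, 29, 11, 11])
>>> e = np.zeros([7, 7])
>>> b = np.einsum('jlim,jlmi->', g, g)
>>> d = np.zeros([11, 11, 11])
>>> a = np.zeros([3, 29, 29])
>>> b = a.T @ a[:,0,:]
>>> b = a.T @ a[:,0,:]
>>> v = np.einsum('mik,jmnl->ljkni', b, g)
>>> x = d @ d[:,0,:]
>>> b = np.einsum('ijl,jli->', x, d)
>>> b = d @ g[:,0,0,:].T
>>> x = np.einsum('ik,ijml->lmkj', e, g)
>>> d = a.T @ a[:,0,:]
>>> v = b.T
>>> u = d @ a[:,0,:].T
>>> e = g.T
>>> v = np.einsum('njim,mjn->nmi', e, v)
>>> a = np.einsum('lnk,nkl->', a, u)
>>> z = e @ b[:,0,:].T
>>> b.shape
(11, 11, 7)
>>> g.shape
(7, 29, 11, 11)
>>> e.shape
(11, 11, 29, 7)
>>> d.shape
(29, 29, 29)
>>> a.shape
()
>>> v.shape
(11, 7, 29)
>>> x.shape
(11, 11, 7, 29)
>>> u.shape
(29, 29, 3)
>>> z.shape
(11, 11, 29, 11)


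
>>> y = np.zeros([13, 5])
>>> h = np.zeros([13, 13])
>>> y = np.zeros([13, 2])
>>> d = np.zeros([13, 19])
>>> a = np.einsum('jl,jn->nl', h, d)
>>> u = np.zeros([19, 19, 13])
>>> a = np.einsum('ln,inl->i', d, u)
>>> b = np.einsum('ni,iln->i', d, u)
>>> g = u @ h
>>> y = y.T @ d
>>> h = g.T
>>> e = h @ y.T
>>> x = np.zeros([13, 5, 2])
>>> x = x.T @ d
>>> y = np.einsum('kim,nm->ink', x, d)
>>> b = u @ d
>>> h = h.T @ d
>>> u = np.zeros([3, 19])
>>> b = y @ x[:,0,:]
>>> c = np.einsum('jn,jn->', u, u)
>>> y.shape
(5, 13, 2)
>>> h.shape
(19, 19, 19)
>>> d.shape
(13, 19)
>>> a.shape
(19,)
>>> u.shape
(3, 19)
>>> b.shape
(5, 13, 19)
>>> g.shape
(19, 19, 13)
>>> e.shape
(13, 19, 2)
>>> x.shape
(2, 5, 19)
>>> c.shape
()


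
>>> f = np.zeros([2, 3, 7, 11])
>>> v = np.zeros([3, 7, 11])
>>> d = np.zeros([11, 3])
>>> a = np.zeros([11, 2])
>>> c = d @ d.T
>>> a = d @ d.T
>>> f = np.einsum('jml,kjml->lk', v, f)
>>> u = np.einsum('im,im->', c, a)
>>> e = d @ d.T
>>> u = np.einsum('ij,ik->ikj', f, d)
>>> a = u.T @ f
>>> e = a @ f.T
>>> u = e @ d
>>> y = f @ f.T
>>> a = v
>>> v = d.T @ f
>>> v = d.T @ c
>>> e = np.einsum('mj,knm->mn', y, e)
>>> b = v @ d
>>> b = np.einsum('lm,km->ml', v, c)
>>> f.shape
(11, 2)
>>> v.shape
(3, 11)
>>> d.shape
(11, 3)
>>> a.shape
(3, 7, 11)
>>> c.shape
(11, 11)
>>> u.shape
(2, 3, 3)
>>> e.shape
(11, 3)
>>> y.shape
(11, 11)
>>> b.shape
(11, 3)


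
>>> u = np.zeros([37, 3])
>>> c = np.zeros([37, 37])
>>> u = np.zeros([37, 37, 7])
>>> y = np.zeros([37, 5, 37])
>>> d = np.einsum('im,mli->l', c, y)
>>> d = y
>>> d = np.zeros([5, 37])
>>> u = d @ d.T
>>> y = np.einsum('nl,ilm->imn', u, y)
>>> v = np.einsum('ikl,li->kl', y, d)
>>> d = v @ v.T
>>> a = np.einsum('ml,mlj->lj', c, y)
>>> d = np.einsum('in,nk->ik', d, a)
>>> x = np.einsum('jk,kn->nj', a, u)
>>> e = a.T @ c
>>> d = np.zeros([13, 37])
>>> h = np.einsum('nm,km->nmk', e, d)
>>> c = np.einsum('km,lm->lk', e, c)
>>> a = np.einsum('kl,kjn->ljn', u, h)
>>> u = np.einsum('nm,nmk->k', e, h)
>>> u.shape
(13,)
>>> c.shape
(37, 5)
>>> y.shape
(37, 37, 5)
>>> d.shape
(13, 37)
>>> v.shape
(37, 5)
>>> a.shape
(5, 37, 13)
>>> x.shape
(5, 37)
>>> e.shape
(5, 37)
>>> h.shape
(5, 37, 13)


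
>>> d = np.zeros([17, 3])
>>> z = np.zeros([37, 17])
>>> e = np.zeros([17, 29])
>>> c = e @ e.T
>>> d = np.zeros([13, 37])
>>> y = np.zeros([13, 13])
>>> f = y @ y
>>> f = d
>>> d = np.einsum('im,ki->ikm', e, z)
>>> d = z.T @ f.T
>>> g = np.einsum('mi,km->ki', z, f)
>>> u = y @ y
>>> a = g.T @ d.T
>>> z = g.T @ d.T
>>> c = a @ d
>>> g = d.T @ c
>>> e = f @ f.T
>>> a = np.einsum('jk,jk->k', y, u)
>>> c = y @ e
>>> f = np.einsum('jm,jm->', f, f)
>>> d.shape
(17, 13)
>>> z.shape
(17, 17)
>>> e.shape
(13, 13)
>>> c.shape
(13, 13)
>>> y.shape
(13, 13)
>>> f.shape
()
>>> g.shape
(13, 13)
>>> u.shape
(13, 13)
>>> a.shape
(13,)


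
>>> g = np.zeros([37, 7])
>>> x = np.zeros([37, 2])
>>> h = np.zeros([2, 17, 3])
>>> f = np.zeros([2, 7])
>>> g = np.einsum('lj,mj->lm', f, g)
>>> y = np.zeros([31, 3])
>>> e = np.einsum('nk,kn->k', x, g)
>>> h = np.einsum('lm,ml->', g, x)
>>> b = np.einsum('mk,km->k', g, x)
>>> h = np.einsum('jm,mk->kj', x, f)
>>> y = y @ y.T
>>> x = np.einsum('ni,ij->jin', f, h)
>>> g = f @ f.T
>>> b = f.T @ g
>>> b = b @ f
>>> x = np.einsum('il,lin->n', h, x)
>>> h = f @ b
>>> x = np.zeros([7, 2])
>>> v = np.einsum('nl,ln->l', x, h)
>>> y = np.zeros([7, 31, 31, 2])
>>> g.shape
(2, 2)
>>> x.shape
(7, 2)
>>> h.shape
(2, 7)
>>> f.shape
(2, 7)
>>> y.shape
(7, 31, 31, 2)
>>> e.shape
(2,)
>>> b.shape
(7, 7)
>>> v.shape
(2,)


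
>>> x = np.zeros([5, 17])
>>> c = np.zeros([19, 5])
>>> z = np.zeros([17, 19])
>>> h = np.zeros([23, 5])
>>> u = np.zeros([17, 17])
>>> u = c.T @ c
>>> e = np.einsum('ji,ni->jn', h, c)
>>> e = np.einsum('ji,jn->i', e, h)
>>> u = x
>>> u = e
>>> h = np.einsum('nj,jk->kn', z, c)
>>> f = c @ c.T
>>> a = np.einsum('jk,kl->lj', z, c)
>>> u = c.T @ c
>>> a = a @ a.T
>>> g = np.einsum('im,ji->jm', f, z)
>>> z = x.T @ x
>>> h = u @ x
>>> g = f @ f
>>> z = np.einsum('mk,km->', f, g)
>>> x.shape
(5, 17)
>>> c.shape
(19, 5)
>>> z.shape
()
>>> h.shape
(5, 17)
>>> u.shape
(5, 5)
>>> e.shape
(19,)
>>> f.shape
(19, 19)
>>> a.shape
(5, 5)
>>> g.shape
(19, 19)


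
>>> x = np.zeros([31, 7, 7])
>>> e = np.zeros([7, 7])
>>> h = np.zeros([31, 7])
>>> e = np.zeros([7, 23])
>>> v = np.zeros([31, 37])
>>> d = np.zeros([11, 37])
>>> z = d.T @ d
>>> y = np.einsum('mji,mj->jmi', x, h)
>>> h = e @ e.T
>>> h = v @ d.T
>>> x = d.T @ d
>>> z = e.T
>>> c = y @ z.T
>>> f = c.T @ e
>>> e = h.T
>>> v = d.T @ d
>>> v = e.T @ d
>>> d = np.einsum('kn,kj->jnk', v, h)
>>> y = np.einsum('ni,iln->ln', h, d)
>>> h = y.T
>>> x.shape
(37, 37)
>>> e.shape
(11, 31)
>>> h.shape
(31, 37)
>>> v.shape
(31, 37)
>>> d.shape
(11, 37, 31)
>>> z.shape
(23, 7)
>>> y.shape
(37, 31)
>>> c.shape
(7, 31, 23)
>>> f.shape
(23, 31, 23)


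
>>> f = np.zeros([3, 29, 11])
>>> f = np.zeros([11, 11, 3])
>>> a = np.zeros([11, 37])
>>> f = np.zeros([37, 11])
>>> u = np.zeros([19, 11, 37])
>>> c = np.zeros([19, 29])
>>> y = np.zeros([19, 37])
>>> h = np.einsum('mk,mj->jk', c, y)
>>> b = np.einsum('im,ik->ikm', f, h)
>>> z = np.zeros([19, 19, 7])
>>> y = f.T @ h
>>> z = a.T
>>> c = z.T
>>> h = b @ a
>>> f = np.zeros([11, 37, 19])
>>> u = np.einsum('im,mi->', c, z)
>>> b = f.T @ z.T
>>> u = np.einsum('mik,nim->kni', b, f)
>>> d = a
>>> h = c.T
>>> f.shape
(11, 37, 19)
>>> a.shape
(11, 37)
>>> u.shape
(37, 11, 37)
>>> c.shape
(11, 37)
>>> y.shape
(11, 29)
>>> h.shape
(37, 11)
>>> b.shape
(19, 37, 37)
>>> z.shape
(37, 11)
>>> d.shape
(11, 37)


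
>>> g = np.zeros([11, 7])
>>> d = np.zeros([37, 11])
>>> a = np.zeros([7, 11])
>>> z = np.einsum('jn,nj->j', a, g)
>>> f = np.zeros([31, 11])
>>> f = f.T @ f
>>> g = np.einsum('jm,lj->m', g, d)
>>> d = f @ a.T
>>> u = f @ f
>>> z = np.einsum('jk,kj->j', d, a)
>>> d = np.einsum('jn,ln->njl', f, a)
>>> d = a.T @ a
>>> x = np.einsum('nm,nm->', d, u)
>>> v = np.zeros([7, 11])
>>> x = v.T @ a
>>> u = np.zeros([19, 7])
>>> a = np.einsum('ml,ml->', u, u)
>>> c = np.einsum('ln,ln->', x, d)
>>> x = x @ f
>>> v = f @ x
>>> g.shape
(7,)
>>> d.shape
(11, 11)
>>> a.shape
()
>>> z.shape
(11,)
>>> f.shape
(11, 11)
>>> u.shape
(19, 7)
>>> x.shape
(11, 11)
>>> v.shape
(11, 11)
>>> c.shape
()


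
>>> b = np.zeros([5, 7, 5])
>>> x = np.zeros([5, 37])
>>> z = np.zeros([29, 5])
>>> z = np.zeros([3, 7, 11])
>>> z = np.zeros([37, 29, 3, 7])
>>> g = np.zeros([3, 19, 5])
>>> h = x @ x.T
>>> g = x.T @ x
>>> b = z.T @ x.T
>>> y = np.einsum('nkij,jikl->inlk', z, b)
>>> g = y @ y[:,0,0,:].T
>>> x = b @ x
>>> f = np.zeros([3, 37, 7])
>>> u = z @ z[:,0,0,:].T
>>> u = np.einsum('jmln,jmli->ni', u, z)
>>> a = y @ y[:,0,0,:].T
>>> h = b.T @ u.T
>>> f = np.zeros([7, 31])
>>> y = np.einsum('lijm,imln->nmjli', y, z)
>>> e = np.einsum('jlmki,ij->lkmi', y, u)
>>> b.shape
(7, 3, 29, 5)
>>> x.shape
(7, 3, 29, 37)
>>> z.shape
(37, 29, 3, 7)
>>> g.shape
(3, 37, 5, 3)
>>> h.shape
(5, 29, 3, 37)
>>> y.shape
(7, 29, 5, 3, 37)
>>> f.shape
(7, 31)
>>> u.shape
(37, 7)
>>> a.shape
(3, 37, 5, 3)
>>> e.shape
(29, 3, 5, 37)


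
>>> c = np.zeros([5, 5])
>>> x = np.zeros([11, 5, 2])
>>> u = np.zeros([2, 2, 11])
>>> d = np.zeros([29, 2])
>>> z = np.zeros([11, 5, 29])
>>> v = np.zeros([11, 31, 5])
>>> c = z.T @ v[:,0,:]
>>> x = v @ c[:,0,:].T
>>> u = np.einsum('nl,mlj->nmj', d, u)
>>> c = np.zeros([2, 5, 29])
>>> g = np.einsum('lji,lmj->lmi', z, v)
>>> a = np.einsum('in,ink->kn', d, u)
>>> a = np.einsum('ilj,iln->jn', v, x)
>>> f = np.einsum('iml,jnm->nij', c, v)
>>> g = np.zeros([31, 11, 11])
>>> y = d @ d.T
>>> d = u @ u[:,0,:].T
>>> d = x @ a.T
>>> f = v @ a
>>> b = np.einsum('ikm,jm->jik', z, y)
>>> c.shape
(2, 5, 29)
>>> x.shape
(11, 31, 29)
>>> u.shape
(29, 2, 11)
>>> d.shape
(11, 31, 5)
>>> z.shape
(11, 5, 29)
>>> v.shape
(11, 31, 5)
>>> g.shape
(31, 11, 11)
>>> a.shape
(5, 29)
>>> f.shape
(11, 31, 29)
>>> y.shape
(29, 29)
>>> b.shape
(29, 11, 5)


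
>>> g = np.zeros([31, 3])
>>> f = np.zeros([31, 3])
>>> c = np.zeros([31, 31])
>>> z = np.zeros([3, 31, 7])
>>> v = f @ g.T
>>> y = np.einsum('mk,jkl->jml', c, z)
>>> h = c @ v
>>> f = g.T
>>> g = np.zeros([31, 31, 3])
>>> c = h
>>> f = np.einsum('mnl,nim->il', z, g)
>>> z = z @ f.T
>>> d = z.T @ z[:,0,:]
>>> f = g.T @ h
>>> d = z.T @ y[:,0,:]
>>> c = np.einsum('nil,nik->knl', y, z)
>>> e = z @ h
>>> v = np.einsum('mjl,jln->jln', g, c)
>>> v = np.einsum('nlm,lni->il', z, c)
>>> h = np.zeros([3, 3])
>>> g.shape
(31, 31, 3)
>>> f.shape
(3, 31, 31)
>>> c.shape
(31, 3, 7)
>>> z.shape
(3, 31, 31)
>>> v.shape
(7, 31)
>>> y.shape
(3, 31, 7)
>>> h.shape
(3, 3)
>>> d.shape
(31, 31, 7)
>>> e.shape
(3, 31, 31)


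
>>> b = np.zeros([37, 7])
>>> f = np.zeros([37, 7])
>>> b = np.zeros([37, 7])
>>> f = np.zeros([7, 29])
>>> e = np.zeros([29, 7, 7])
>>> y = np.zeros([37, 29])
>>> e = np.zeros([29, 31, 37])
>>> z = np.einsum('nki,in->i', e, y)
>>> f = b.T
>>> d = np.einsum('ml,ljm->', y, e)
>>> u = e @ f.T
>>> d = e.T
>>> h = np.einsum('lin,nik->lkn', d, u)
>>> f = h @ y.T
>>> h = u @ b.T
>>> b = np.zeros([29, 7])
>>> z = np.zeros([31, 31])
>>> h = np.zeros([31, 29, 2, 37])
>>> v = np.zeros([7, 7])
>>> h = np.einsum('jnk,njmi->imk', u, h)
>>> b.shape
(29, 7)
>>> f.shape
(37, 7, 37)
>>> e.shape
(29, 31, 37)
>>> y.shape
(37, 29)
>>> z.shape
(31, 31)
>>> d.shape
(37, 31, 29)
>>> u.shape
(29, 31, 7)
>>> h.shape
(37, 2, 7)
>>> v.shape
(7, 7)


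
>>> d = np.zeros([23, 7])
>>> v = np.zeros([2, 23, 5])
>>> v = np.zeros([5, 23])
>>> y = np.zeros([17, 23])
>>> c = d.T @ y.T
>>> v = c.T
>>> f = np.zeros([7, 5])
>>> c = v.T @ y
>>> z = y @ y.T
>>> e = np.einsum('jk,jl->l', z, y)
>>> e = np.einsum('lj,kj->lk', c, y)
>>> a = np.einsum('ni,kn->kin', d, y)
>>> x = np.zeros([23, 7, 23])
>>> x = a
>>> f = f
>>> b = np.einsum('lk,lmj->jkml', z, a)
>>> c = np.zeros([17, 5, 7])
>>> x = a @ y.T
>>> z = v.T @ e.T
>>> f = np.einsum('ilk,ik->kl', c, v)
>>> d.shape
(23, 7)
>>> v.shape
(17, 7)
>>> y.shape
(17, 23)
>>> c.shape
(17, 5, 7)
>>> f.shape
(7, 5)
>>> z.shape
(7, 7)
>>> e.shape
(7, 17)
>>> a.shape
(17, 7, 23)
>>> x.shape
(17, 7, 17)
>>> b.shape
(23, 17, 7, 17)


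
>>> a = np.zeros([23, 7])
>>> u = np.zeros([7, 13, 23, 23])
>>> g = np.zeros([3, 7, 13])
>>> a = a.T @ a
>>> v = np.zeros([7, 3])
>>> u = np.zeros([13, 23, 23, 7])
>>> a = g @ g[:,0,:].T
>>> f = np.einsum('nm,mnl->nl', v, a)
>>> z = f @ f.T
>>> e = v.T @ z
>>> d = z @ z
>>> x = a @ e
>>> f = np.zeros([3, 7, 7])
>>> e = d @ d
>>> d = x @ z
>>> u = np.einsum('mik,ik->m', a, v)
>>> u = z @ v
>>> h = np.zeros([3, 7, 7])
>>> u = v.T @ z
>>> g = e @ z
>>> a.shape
(3, 7, 3)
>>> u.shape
(3, 7)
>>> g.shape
(7, 7)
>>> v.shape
(7, 3)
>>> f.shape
(3, 7, 7)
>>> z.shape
(7, 7)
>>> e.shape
(7, 7)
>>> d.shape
(3, 7, 7)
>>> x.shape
(3, 7, 7)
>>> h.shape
(3, 7, 7)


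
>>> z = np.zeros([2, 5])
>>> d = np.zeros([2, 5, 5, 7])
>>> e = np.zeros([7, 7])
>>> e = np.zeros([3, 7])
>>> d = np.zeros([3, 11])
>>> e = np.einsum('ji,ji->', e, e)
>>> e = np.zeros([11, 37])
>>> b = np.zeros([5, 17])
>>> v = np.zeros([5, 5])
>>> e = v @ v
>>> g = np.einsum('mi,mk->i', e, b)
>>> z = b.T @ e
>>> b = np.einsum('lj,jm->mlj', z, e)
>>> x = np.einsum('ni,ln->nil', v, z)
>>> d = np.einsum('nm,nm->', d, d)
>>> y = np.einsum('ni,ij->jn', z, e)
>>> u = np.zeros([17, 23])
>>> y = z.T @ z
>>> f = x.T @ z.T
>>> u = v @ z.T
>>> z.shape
(17, 5)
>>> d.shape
()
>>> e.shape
(5, 5)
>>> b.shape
(5, 17, 5)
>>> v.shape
(5, 5)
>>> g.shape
(5,)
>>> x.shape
(5, 5, 17)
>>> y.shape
(5, 5)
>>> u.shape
(5, 17)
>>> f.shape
(17, 5, 17)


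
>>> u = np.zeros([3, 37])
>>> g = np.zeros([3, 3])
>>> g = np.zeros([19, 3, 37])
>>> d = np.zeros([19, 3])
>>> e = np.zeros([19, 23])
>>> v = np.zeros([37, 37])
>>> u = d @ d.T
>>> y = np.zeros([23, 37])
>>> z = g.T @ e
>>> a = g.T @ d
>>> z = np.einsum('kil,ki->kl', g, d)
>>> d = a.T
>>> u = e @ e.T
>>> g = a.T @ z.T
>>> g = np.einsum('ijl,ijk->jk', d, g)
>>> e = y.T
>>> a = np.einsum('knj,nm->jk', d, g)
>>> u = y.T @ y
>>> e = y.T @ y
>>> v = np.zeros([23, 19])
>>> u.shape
(37, 37)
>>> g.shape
(3, 19)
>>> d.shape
(3, 3, 37)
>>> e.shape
(37, 37)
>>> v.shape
(23, 19)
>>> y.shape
(23, 37)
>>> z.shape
(19, 37)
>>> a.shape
(37, 3)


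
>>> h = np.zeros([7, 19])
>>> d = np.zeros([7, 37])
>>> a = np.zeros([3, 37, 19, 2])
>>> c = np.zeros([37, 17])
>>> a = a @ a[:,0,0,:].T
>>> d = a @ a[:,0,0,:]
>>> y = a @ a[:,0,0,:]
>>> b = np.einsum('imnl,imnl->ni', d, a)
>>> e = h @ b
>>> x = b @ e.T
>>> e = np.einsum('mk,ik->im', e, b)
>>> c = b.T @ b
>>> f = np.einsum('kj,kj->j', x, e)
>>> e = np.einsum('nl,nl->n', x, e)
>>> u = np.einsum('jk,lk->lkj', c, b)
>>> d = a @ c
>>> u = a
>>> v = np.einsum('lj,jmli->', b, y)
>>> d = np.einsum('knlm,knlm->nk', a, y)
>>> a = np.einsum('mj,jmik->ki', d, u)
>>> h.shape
(7, 19)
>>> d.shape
(37, 3)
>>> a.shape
(3, 19)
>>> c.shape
(3, 3)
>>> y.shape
(3, 37, 19, 3)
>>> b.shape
(19, 3)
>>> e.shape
(19,)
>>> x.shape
(19, 7)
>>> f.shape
(7,)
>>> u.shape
(3, 37, 19, 3)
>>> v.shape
()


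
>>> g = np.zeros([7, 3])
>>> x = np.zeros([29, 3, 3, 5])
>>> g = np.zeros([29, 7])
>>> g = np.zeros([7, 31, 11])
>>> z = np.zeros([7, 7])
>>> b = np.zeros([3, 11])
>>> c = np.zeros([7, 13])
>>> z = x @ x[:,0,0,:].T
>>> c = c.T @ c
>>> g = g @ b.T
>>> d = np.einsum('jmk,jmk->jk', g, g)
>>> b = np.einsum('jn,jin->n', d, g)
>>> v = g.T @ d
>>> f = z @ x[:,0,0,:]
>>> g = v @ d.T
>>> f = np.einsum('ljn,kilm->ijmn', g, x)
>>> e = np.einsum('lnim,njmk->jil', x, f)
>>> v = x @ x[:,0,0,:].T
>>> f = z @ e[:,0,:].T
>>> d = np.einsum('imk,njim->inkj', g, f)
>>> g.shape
(3, 31, 7)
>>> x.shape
(29, 3, 3, 5)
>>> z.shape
(29, 3, 3, 29)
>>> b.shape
(3,)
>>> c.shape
(13, 13)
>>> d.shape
(3, 29, 7, 3)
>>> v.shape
(29, 3, 3, 29)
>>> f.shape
(29, 3, 3, 31)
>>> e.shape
(31, 3, 29)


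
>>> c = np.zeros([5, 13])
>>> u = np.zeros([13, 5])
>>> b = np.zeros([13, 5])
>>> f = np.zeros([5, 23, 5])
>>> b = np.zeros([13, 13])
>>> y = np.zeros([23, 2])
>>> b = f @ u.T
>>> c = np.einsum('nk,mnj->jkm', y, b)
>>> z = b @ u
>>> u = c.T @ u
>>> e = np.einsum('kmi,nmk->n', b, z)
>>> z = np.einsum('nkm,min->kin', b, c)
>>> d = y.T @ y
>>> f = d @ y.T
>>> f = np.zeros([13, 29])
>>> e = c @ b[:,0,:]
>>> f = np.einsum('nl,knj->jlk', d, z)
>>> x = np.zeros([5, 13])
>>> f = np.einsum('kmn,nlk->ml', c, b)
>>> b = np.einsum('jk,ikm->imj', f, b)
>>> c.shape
(13, 2, 5)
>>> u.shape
(5, 2, 5)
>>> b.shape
(5, 13, 2)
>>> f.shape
(2, 23)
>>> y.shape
(23, 2)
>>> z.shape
(23, 2, 5)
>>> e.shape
(13, 2, 13)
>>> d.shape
(2, 2)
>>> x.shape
(5, 13)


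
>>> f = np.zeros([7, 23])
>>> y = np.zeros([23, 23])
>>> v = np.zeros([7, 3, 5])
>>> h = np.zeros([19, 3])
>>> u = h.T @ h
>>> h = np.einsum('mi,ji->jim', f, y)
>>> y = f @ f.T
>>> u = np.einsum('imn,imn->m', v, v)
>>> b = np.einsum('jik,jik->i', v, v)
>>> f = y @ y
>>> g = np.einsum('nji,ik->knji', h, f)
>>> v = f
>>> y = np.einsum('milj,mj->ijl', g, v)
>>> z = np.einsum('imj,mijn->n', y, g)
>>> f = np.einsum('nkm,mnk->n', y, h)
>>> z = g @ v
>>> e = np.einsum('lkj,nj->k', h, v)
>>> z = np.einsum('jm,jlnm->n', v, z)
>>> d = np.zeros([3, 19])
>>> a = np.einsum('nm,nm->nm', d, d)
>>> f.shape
(23,)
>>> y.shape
(23, 7, 23)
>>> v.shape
(7, 7)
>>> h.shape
(23, 23, 7)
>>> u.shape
(3,)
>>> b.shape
(3,)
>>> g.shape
(7, 23, 23, 7)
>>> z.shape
(23,)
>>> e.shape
(23,)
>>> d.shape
(3, 19)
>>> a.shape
(3, 19)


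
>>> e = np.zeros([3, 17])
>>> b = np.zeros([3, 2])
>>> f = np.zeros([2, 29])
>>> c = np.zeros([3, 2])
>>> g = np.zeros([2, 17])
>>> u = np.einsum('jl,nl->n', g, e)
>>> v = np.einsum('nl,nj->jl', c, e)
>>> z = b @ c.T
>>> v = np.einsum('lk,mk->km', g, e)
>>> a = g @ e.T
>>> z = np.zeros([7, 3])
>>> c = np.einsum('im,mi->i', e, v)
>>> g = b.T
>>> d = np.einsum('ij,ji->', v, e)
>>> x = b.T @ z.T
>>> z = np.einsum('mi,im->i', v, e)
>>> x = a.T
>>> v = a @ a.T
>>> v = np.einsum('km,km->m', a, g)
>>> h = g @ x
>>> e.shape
(3, 17)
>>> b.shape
(3, 2)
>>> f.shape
(2, 29)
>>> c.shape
(3,)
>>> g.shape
(2, 3)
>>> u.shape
(3,)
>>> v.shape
(3,)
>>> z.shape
(3,)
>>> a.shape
(2, 3)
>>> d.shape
()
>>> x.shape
(3, 2)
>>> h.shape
(2, 2)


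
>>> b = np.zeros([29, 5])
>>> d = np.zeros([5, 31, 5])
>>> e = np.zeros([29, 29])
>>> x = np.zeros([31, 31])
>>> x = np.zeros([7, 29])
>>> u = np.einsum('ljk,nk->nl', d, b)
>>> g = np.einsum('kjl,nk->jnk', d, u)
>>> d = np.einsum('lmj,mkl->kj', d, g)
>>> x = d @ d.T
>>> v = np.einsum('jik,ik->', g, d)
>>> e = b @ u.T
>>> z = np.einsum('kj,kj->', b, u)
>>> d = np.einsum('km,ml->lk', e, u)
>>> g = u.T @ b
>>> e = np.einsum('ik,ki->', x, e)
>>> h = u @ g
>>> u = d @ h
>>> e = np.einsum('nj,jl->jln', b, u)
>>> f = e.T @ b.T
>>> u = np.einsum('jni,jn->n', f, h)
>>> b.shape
(29, 5)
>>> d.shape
(5, 29)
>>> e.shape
(5, 5, 29)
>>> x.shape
(29, 29)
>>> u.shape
(5,)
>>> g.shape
(5, 5)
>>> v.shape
()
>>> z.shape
()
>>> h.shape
(29, 5)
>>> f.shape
(29, 5, 29)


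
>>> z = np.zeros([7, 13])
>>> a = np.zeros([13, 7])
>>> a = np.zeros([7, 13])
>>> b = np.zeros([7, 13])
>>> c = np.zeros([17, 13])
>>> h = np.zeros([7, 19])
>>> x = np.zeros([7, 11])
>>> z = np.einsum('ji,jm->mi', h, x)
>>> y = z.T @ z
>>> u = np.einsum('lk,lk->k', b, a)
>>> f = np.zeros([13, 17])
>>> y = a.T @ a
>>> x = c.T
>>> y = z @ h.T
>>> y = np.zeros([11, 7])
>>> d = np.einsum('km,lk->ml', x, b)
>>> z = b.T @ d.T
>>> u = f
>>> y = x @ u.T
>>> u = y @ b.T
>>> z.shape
(13, 17)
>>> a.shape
(7, 13)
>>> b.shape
(7, 13)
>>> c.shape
(17, 13)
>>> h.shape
(7, 19)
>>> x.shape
(13, 17)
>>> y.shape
(13, 13)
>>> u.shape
(13, 7)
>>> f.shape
(13, 17)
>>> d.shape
(17, 7)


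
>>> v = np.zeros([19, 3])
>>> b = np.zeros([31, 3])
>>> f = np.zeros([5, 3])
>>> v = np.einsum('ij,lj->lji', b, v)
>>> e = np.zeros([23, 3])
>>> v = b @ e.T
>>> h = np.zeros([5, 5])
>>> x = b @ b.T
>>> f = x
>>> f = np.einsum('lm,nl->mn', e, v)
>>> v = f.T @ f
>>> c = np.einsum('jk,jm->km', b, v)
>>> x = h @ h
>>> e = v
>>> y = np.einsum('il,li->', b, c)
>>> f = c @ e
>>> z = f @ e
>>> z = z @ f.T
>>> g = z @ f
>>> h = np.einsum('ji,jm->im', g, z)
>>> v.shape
(31, 31)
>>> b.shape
(31, 3)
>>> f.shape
(3, 31)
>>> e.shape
(31, 31)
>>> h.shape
(31, 3)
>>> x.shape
(5, 5)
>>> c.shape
(3, 31)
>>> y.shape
()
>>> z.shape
(3, 3)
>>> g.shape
(3, 31)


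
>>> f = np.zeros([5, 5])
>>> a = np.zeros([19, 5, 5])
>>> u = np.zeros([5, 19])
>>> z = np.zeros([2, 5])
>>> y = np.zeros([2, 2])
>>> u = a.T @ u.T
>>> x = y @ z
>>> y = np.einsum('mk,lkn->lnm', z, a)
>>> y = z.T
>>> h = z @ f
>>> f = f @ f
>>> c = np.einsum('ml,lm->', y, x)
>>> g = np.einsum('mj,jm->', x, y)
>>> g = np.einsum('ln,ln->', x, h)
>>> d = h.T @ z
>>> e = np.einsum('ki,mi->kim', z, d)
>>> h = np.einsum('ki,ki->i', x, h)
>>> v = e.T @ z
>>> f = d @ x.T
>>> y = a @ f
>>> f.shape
(5, 2)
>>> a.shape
(19, 5, 5)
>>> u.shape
(5, 5, 5)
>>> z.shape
(2, 5)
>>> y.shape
(19, 5, 2)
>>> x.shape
(2, 5)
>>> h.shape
(5,)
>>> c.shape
()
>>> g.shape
()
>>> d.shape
(5, 5)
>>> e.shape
(2, 5, 5)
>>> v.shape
(5, 5, 5)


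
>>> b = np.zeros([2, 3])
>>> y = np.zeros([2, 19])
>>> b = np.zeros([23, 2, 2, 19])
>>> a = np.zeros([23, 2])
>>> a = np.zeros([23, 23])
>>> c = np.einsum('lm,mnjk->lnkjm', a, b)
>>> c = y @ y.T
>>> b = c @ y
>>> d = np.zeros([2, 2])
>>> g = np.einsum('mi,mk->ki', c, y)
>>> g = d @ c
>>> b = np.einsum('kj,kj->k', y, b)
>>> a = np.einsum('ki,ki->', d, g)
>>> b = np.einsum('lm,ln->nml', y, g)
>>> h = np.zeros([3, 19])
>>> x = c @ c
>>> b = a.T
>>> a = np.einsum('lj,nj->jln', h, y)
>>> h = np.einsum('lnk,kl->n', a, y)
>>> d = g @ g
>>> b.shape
()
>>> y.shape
(2, 19)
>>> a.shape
(19, 3, 2)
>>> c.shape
(2, 2)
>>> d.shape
(2, 2)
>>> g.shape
(2, 2)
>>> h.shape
(3,)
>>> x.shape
(2, 2)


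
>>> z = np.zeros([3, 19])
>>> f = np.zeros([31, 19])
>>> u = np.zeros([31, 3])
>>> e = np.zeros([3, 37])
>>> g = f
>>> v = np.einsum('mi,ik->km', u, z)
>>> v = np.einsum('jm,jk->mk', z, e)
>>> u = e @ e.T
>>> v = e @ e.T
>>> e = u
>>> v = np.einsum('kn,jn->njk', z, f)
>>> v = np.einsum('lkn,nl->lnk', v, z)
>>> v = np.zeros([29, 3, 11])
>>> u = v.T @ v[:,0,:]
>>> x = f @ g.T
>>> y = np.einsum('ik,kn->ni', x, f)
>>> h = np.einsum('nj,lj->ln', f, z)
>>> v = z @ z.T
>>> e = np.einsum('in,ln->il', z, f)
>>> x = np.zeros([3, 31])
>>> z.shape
(3, 19)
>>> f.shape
(31, 19)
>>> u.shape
(11, 3, 11)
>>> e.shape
(3, 31)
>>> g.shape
(31, 19)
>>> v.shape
(3, 3)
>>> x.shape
(3, 31)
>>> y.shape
(19, 31)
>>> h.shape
(3, 31)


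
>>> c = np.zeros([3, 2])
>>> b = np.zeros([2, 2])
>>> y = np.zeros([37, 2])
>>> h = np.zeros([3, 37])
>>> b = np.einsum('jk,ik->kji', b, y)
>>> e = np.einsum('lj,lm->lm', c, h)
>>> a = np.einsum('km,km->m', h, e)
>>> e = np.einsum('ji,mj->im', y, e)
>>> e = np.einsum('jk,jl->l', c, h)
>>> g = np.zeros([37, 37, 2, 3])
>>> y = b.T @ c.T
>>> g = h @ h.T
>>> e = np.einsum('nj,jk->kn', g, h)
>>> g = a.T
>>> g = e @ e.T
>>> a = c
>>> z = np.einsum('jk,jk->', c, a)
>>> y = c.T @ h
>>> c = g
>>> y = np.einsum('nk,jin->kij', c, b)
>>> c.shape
(37, 37)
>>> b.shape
(2, 2, 37)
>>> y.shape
(37, 2, 2)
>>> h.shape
(3, 37)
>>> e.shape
(37, 3)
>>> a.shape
(3, 2)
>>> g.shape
(37, 37)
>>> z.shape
()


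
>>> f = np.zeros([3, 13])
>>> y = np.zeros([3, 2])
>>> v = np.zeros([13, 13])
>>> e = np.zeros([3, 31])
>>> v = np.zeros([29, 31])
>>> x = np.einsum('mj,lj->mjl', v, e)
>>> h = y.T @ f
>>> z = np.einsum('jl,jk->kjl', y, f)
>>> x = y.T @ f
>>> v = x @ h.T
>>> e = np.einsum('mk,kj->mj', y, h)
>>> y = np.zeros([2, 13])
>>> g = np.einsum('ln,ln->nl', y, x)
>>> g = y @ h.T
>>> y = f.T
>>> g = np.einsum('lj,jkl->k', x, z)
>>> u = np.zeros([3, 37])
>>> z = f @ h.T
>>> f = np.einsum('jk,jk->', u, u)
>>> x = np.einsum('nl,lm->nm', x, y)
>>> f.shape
()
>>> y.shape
(13, 3)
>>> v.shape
(2, 2)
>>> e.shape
(3, 13)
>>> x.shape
(2, 3)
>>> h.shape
(2, 13)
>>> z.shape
(3, 2)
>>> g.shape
(3,)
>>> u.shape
(3, 37)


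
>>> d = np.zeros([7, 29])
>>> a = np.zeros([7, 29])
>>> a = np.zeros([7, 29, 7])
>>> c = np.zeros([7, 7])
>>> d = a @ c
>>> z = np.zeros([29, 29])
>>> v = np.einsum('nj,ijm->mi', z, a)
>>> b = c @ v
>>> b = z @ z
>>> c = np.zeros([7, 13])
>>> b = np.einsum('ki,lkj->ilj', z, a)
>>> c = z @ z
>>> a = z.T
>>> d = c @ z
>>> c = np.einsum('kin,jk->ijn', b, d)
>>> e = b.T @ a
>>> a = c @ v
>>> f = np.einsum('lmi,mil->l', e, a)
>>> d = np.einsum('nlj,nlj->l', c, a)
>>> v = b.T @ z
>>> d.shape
(29,)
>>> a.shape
(7, 29, 7)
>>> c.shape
(7, 29, 7)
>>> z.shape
(29, 29)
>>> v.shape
(7, 7, 29)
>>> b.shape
(29, 7, 7)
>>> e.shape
(7, 7, 29)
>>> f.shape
(7,)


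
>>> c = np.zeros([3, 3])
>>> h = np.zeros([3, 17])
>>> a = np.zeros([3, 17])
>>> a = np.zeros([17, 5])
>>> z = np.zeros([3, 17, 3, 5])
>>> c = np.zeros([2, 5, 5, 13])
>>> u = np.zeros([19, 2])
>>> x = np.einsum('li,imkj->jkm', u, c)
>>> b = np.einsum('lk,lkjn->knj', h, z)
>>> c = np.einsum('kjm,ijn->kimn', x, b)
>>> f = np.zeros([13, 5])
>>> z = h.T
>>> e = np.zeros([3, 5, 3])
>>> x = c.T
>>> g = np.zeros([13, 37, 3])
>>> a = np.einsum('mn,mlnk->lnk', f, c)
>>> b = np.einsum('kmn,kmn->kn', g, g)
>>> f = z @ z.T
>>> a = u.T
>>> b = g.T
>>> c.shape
(13, 17, 5, 3)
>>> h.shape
(3, 17)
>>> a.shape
(2, 19)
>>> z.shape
(17, 3)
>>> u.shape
(19, 2)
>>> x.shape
(3, 5, 17, 13)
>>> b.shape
(3, 37, 13)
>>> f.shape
(17, 17)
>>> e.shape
(3, 5, 3)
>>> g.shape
(13, 37, 3)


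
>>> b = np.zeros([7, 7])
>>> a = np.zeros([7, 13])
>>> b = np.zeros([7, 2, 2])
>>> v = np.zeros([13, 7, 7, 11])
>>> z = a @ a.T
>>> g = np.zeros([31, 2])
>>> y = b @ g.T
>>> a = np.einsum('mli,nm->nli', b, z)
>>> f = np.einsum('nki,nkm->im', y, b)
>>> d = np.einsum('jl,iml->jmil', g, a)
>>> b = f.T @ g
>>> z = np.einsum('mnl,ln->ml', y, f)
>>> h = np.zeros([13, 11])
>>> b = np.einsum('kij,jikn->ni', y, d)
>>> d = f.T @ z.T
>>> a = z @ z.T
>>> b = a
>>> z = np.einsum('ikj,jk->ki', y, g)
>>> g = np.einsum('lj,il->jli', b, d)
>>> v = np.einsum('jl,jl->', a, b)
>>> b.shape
(7, 7)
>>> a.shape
(7, 7)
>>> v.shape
()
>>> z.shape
(2, 7)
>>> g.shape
(7, 7, 2)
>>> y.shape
(7, 2, 31)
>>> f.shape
(31, 2)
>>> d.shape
(2, 7)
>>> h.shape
(13, 11)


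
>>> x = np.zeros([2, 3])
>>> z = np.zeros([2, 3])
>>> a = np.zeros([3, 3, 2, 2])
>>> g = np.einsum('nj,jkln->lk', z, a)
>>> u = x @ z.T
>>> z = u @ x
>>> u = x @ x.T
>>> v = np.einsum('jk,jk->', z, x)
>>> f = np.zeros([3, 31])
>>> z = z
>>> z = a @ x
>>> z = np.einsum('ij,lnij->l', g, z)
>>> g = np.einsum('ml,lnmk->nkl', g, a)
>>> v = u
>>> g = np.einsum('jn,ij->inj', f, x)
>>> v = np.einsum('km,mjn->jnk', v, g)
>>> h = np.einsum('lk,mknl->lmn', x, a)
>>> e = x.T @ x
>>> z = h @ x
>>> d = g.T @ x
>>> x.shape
(2, 3)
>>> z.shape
(2, 3, 3)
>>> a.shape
(3, 3, 2, 2)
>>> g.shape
(2, 31, 3)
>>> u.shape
(2, 2)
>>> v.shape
(31, 3, 2)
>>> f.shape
(3, 31)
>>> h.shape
(2, 3, 2)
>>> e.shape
(3, 3)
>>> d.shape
(3, 31, 3)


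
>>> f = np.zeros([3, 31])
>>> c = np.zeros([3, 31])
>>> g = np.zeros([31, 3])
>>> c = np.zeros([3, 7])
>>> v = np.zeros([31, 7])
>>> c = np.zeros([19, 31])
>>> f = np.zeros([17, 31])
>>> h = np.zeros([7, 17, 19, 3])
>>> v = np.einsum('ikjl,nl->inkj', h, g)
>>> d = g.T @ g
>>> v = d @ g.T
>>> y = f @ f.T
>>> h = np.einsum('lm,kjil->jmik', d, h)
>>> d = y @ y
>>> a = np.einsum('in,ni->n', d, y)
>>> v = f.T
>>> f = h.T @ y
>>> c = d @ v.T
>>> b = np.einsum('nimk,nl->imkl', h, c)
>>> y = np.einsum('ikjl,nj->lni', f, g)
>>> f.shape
(7, 19, 3, 17)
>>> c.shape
(17, 31)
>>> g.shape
(31, 3)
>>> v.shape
(31, 17)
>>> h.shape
(17, 3, 19, 7)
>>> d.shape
(17, 17)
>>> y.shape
(17, 31, 7)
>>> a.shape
(17,)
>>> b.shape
(3, 19, 7, 31)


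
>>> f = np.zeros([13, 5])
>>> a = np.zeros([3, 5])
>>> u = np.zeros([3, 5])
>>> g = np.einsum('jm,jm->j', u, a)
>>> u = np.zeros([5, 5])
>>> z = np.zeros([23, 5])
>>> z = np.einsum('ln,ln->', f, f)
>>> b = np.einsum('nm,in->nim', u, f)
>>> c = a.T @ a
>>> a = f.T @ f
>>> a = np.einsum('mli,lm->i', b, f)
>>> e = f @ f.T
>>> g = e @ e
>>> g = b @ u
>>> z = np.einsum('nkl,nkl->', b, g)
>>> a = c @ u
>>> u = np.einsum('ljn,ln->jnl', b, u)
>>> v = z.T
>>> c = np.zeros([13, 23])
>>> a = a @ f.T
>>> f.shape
(13, 5)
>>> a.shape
(5, 13)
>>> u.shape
(13, 5, 5)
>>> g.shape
(5, 13, 5)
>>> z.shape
()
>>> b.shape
(5, 13, 5)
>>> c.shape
(13, 23)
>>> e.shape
(13, 13)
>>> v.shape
()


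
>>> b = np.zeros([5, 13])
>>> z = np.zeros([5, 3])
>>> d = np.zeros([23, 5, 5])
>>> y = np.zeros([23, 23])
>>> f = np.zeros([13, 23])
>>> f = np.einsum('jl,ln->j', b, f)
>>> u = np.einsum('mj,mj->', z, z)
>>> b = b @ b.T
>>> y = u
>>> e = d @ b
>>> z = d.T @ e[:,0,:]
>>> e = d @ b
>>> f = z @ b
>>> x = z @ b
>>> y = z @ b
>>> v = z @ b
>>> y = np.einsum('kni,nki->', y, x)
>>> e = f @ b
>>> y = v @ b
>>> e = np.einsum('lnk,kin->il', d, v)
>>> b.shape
(5, 5)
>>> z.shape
(5, 5, 5)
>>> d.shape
(23, 5, 5)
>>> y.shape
(5, 5, 5)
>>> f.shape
(5, 5, 5)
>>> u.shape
()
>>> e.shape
(5, 23)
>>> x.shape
(5, 5, 5)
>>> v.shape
(5, 5, 5)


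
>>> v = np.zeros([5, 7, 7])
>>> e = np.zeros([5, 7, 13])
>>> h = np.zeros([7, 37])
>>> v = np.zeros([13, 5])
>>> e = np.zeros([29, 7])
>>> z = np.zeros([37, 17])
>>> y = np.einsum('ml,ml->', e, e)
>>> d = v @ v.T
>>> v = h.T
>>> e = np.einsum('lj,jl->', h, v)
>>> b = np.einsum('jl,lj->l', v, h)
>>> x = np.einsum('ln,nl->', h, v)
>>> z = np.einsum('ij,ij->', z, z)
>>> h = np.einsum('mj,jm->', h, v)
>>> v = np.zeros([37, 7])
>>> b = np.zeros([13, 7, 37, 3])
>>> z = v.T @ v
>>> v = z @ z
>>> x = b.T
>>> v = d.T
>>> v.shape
(13, 13)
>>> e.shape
()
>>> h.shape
()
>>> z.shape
(7, 7)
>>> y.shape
()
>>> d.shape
(13, 13)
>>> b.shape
(13, 7, 37, 3)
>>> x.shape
(3, 37, 7, 13)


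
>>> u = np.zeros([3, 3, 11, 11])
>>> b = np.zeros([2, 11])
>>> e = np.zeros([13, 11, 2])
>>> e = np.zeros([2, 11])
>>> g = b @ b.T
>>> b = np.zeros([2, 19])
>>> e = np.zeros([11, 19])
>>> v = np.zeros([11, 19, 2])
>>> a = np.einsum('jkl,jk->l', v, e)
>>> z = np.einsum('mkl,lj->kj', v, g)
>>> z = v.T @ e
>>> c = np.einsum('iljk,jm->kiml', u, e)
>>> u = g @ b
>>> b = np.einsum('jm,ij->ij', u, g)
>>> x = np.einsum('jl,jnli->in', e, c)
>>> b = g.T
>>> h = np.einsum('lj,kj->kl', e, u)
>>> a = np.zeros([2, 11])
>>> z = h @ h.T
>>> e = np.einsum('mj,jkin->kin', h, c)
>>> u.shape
(2, 19)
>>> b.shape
(2, 2)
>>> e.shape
(3, 19, 3)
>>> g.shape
(2, 2)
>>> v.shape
(11, 19, 2)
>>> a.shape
(2, 11)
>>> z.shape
(2, 2)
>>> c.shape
(11, 3, 19, 3)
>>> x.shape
(3, 3)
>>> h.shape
(2, 11)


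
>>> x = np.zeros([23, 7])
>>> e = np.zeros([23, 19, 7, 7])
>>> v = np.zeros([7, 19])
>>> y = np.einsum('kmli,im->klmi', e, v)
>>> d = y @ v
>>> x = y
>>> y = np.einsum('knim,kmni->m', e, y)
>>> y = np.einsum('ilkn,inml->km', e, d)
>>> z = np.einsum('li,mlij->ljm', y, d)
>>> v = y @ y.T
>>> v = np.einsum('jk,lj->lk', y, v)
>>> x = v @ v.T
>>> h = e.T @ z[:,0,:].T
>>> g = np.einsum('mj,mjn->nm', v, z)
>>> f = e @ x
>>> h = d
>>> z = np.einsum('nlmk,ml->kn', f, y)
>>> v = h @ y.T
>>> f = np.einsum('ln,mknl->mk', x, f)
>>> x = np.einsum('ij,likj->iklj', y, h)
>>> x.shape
(7, 19, 23, 19)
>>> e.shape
(23, 19, 7, 7)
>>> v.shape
(23, 7, 19, 7)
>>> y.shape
(7, 19)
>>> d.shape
(23, 7, 19, 19)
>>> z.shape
(7, 23)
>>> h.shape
(23, 7, 19, 19)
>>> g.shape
(23, 7)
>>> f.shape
(23, 19)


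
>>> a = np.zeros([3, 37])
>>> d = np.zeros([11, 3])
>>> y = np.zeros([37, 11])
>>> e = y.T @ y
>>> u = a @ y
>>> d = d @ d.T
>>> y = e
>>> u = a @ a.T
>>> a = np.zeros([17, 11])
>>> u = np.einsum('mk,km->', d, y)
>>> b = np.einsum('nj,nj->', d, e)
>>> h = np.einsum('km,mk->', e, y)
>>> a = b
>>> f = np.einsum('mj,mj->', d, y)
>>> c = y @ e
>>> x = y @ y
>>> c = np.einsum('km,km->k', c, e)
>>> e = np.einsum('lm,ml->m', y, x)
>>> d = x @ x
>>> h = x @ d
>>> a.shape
()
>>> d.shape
(11, 11)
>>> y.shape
(11, 11)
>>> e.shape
(11,)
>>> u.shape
()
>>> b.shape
()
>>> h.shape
(11, 11)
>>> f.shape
()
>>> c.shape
(11,)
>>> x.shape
(11, 11)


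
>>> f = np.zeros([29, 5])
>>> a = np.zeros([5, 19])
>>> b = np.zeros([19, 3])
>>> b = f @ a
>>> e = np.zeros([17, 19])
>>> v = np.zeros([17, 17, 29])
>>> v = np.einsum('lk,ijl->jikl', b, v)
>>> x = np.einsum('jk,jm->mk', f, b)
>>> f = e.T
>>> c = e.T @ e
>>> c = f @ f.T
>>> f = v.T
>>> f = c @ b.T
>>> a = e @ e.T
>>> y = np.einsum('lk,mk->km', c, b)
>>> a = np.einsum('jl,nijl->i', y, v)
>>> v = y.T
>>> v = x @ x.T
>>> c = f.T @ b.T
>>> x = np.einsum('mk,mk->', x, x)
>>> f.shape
(19, 29)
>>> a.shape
(17,)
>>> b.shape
(29, 19)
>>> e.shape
(17, 19)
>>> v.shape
(19, 19)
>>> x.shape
()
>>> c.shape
(29, 29)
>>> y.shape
(19, 29)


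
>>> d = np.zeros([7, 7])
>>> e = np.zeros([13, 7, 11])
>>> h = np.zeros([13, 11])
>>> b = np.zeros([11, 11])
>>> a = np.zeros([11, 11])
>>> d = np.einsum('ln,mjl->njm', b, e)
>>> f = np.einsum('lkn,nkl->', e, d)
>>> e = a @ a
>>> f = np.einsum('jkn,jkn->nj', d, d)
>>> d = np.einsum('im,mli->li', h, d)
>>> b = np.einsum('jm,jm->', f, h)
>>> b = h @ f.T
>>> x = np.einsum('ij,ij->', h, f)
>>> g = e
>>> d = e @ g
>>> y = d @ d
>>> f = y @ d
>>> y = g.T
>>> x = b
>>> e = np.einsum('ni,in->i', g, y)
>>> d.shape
(11, 11)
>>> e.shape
(11,)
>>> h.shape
(13, 11)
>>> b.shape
(13, 13)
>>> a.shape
(11, 11)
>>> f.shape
(11, 11)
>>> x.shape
(13, 13)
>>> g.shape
(11, 11)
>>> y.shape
(11, 11)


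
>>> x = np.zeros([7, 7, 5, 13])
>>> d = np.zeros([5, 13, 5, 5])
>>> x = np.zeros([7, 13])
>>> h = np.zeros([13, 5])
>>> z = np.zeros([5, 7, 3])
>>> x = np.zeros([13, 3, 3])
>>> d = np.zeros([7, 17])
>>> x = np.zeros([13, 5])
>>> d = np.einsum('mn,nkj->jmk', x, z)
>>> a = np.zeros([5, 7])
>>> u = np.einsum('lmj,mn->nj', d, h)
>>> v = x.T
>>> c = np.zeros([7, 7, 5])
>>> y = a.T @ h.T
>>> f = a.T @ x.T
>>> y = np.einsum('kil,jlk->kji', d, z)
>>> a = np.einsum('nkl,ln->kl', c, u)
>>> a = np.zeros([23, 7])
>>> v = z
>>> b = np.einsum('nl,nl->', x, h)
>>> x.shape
(13, 5)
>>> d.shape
(3, 13, 7)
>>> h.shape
(13, 5)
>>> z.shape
(5, 7, 3)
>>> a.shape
(23, 7)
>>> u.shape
(5, 7)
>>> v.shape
(5, 7, 3)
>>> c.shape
(7, 7, 5)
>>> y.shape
(3, 5, 13)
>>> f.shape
(7, 13)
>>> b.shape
()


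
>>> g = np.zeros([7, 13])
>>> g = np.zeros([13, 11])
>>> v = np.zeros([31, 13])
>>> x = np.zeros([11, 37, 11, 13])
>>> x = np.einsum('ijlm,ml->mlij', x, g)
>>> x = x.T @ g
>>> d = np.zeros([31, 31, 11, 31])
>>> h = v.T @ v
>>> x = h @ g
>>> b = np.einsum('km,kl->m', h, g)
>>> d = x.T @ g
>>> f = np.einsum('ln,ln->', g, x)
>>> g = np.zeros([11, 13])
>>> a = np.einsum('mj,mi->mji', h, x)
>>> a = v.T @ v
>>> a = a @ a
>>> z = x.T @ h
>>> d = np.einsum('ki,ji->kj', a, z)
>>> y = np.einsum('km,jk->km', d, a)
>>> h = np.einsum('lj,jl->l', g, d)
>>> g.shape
(11, 13)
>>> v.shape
(31, 13)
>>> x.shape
(13, 11)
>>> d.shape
(13, 11)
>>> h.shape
(11,)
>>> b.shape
(13,)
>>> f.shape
()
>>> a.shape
(13, 13)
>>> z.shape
(11, 13)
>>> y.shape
(13, 11)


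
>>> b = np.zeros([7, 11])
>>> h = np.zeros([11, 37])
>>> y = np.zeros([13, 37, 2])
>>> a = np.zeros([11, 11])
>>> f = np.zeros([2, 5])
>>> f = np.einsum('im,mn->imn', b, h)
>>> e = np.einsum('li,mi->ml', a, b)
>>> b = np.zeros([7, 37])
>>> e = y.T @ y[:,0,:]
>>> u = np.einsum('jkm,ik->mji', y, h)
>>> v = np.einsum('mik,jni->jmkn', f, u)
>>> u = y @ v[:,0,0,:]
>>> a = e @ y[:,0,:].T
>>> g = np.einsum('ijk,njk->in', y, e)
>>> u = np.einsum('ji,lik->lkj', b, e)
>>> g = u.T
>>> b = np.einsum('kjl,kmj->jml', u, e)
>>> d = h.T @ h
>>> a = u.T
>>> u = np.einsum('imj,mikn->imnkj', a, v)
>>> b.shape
(2, 37, 7)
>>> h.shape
(11, 37)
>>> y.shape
(13, 37, 2)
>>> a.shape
(7, 2, 2)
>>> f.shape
(7, 11, 37)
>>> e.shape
(2, 37, 2)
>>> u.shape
(7, 2, 13, 37, 2)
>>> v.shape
(2, 7, 37, 13)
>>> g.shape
(7, 2, 2)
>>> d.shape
(37, 37)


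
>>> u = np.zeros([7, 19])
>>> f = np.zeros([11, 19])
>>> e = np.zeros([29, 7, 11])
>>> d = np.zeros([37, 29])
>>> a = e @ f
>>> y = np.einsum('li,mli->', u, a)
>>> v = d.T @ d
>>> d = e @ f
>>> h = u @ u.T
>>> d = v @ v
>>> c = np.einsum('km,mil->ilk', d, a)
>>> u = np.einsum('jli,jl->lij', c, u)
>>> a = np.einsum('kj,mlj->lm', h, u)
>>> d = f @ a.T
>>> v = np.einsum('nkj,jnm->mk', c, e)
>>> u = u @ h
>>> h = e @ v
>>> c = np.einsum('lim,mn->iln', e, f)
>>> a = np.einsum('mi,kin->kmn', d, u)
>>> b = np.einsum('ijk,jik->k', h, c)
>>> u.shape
(19, 29, 7)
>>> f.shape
(11, 19)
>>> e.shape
(29, 7, 11)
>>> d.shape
(11, 29)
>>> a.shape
(19, 11, 7)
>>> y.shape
()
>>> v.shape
(11, 19)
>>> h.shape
(29, 7, 19)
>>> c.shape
(7, 29, 19)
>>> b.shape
(19,)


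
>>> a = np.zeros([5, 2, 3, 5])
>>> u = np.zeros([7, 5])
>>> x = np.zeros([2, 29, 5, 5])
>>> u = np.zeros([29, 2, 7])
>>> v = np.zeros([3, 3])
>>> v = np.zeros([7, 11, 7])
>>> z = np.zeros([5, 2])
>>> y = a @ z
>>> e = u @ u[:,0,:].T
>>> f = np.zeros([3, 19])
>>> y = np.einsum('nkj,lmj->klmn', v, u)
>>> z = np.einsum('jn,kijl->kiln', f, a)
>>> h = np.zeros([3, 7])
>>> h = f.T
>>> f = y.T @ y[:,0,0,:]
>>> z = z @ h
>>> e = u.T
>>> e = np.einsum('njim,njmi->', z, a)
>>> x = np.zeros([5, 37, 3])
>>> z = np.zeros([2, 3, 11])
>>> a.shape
(5, 2, 3, 5)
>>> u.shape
(29, 2, 7)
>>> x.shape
(5, 37, 3)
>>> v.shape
(7, 11, 7)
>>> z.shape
(2, 3, 11)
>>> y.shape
(11, 29, 2, 7)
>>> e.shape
()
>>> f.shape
(7, 2, 29, 7)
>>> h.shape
(19, 3)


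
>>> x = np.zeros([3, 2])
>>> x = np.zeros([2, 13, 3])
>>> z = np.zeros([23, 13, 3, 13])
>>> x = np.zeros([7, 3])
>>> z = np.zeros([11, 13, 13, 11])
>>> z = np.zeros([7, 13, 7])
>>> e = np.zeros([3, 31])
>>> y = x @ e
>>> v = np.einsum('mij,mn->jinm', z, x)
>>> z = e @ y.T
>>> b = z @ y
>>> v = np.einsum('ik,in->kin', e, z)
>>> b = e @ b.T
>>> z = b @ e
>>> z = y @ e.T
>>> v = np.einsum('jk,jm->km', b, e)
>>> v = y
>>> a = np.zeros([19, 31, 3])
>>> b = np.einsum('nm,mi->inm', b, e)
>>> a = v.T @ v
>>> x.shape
(7, 3)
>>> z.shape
(7, 3)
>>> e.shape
(3, 31)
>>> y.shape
(7, 31)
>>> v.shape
(7, 31)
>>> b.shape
(31, 3, 3)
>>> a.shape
(31, 31)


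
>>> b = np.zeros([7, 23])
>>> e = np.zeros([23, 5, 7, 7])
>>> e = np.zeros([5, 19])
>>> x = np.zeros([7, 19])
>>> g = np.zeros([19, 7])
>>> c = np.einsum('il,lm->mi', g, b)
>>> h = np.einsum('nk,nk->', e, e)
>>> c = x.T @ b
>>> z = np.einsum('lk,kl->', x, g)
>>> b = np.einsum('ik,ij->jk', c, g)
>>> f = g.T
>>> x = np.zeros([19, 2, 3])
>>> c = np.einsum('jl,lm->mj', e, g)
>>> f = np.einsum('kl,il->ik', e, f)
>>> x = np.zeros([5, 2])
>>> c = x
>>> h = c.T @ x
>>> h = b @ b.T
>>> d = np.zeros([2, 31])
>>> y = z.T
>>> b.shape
(7, 23)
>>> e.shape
(5, 19)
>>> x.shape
(5, 2)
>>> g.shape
(19, 7)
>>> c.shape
(5, 2)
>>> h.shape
(7, 7)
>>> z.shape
()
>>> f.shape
(7, 5)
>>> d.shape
(2, 31)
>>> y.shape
()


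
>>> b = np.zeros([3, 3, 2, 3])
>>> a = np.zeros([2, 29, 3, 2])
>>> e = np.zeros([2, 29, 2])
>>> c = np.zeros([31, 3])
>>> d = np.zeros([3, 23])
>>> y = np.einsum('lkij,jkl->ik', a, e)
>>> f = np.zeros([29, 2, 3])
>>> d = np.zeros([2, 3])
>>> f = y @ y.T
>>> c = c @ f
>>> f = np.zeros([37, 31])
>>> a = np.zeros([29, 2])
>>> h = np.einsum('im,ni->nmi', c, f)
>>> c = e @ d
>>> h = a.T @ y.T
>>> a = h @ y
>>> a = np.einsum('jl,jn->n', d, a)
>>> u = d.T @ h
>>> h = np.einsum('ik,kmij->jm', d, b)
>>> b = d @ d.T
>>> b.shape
(2, 2)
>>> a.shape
(29,)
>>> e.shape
(2, 29, 2)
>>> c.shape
(2, 29, 3)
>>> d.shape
(2, 3)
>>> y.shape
(3, 29)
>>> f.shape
(37, 31)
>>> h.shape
(3, 3)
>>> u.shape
(3, 3)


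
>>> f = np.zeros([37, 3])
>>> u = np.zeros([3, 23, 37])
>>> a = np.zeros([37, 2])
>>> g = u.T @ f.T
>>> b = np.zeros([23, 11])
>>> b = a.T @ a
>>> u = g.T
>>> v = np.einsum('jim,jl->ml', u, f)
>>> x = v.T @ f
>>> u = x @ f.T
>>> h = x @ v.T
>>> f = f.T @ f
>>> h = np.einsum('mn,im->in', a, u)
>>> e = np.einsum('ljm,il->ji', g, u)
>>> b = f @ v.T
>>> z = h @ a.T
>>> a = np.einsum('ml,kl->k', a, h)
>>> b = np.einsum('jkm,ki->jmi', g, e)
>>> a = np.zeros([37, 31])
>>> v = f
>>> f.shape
(3, 3)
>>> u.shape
(3, 37)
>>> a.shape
(37, 31)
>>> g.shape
(37, 23, 37)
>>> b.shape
(37, 37, 3)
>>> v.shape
(3, 3)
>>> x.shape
(3, 3)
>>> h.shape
(3, 2)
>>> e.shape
(23, 3)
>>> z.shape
(3, 37)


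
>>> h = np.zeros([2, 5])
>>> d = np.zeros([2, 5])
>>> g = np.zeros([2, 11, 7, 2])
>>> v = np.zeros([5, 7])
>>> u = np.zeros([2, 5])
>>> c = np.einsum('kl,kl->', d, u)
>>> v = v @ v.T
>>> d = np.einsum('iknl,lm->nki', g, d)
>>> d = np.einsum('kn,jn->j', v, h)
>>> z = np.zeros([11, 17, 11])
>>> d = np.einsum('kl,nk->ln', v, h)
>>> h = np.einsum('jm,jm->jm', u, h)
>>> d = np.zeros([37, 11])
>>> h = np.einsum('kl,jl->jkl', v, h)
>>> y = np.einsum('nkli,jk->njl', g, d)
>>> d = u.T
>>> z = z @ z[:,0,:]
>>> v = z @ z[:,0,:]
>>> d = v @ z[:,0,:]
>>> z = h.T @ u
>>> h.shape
(2, 5, 5)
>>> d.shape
(11, 17, 11)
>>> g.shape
(2, 11, 7, 2)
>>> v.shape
(11, 17, 11)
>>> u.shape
(2, 5)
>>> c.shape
()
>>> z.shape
(5, 5, 5)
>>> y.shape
(2, 37, 7)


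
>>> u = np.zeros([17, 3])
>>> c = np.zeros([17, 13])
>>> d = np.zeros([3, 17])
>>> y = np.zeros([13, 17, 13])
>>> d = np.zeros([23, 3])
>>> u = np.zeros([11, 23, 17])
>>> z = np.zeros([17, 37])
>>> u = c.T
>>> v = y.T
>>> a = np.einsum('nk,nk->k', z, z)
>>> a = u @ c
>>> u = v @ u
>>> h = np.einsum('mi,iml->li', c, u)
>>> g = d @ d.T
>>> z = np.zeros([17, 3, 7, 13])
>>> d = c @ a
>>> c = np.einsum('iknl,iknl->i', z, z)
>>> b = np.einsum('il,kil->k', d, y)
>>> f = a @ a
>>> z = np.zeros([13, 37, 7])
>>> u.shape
(13, 17, 17)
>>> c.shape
(17,)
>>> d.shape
(17, 13)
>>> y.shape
(13, 17, 13)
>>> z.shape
(13, 37, 7)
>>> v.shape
(13, 17, 13)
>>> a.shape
(13, 13)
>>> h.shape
(17, 13)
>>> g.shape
(23, 23)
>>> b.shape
(13,)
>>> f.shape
(13, 13)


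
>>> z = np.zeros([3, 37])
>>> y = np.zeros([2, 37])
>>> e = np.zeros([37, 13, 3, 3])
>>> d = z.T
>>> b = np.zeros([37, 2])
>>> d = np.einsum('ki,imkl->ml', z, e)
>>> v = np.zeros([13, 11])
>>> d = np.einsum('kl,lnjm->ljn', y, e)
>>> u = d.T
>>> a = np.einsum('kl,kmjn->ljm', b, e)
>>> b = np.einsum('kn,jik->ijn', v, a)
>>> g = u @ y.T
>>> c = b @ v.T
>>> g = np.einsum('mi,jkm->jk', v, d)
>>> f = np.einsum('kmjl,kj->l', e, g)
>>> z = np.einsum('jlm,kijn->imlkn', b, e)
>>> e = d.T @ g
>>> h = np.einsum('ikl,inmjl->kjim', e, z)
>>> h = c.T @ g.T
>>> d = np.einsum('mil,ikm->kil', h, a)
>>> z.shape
(13, 11, 2, 37, 3)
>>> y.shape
(2, 37)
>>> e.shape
(13, 3, 3)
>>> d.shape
(3, 2, 37)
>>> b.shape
(3, 2, 11)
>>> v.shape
(13, 11)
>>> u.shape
(13, 3, 37)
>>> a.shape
(2, 3, 13)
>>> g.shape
(37, 3)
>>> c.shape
(3, 2, 13)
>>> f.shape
(3,)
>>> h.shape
(13, 2, 37)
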